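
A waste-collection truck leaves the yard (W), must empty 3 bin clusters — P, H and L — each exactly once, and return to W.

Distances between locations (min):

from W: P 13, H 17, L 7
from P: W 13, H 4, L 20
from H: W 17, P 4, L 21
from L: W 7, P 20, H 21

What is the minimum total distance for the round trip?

Minimum total distance: 45 min.

There are 3 distinct closed tours to check (reversals are equivalent).
W → P → H → L → W: 13+4+21+7 = 45
W → P → L → H → W: 13+20+21+17 = 71
W → H → P → L → W: 17+4+20+7 = 48
The minimum is 45.
One optimal route: W → P → H → L → W (or its reverse).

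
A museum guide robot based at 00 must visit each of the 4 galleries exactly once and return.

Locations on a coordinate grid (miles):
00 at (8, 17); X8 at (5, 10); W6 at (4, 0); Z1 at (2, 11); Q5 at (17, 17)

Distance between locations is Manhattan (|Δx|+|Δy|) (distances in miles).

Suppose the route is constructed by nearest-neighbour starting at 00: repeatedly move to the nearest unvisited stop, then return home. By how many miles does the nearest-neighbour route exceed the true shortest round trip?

Excess over optimum: 2 miles.

00: Q5=9, X8=10, Z1=12, W6=21 ⇒ Q5
Q5: X8=19, Z1=21, W6=30 ⇒ X8
X8: Z1=4, W6=11 ⇒ Z1
Z1: W6=13 ⇒ W6
NN route 00 → Q5 → X8 → Z1 → W6 → 00 costs 66.
Optimal: 00 → X8 → W6 → Z1 → Q5 → 00 costs 64 (by enumerating all 12 distinct tours).
Excess = 66 − 64 = 2.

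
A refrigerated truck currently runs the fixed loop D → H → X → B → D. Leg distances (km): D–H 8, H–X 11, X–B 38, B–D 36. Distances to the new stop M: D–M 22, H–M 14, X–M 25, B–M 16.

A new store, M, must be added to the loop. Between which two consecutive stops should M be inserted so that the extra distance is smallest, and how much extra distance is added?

Minimum extra distance: 2 km, inserting M between B and D.

Insertion cost between consecutive stops i–j is d(i,M) + d(M,j) − d(i,j):
  between D and H: 22 + 14 − 8 = 28
  between H and X: 14 + 25 − 11 = 28
  between X and B: 25 + 16 − 38 = 3
  between B and D: 16 + 22 − 36 = 2
Cheapest insertion is between B and D, adding 2.
New total = 93 + 2 = 95.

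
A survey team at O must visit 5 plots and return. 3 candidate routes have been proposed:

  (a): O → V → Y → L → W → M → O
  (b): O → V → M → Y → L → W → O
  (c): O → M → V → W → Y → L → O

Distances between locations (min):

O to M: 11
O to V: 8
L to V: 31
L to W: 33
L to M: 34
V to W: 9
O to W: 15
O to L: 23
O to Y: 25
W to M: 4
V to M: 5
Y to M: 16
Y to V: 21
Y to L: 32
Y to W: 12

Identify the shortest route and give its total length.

(a): 8 + 21 + 32 + 33 + 4 + 11 = 109
(b): 8 + 5 + 16 + 32 + 33 + 15 = 109
(c): 11 + 5 + 9 + 12 + 32 + 23 = 92

Shortest is (c), total 92 min.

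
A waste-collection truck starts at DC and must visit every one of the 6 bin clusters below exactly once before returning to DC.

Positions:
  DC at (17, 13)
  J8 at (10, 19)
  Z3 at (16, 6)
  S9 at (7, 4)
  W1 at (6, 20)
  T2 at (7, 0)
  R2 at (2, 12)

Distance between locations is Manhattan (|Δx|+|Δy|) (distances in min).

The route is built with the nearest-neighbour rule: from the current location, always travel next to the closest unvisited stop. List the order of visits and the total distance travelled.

Total distance 70 min via the nearest-neighbour route DC → Z3 → S9 → T2 → R2 → W1 → J8 → DC.

At DC the remaining stops are Z3 8, J8 13, R2 16, W1 18, S9 19, T2 23; go to Z3.
At Z3 the remaining stops are S9 11, T2 15, J8 19, R2 20, W1 24; go to S9.
At S9 the remaining stops are T2 4, R2 13, W1 17, J8 18; go to T2.
At T2 the remaining stops are R2 17, W1 21, J8 22; go to R2.
At R2 the remaining stops are W1 12, J8 15; go to W1.
At W1 the remaining stops are J8 5; go to J8.
Return J8→DC: 13.
Total = 8 + 11 + 4 + 17 + 12 + 5 + 13 = 70.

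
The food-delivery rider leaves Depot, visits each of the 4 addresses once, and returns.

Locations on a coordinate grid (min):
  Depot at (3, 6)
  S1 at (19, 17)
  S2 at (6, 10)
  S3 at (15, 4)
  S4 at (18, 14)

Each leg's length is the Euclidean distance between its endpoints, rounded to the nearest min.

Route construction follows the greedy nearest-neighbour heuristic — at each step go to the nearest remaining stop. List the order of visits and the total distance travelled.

From Depot: distances to unvisited — S2=5, S3=12, S4=17, S1=19. Nearest is S2 (5).
From S2: distances to unvisited — S3=11, S4=13, S1=15. Nearest is S3 (11).
From S3: distances to unvisited — S4=10, S1=14. Nearest is S4 (10).
From S4: distances to unvisited — S1=3. Nearest is S1 (3).
Return S1→Depot: 19.
Total = 5 + 11 + 10 + 3 + 19 = 48.

48 min along Depot → S2 → S3 → S4 → S1 → Depot.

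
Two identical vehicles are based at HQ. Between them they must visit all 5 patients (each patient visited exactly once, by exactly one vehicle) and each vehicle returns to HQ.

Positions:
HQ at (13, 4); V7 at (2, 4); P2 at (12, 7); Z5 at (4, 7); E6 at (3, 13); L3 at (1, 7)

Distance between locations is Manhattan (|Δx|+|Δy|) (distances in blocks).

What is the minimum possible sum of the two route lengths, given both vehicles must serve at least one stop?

Try each way of splitting the stops between the two vehicles (each non-empty) and, for each split, find the best tour for each vehicle:
  {V7} + {P2, Z5, E6, L3}: 22 + 42 = 64
  {P2} + {V7, Z5, E6, L3}: 8 + 42 = 50
  {V7, P2} + {Z5, E6, L3}: 28 + 42 = 70
  {Z5} + {V7, P2, E6, L3}: 24 + 42 = 66
  {V7, Z5} + {P2, E6, L3}: 28 + 42 = 70
  {P2, Z5} + {V7, E6, L3}: 24 + 42 = 66
  … (15 splits in total)
Best: vehicle 1 HQ → P2 → HQ = 8; vehicle 2 HQ → V7 → L3 → E6 → Z5 → HQ = 42; combined 50.

Minimum combined distance: 50 blocks.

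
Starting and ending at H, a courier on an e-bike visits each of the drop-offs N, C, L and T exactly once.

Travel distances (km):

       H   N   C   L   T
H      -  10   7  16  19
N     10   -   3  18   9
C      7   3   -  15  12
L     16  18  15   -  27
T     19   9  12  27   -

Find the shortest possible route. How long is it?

Minimum total distance: 62 km.

H → N → C → L → T → H: 10+3+15+27+19 = 74
H → N → C → T → L → H: 10+3+12+27+16 = 68
H → N → L → C → T → H: 10+18+15+12+19 = 74
H → N → L → T → C → H: 10+18+27+12+7 = 74
H → N → T → C → L → H: 10+9+12+15+16 = 62
H → N → T → L → C → H: 10+9+27+15+7 = 68
H → C → N → L → T → H: 7+3+18+27+19 = 74
H → C → N → T → L → H: 7+3+9+27+16 = 62
H → C → L → N → T → H: 7+15+18+9+19 = 68
H → C → T → N → L → H: 7+12+9+18+16 = 62
H → L → N → C → T → H: 16+18+3+12+19 = 68
H → L → C → N → T → H: 16+15+3+9+19 = 62
The minimum is 62.
One optimal route: H → N → T → C → L → H (or its reverse).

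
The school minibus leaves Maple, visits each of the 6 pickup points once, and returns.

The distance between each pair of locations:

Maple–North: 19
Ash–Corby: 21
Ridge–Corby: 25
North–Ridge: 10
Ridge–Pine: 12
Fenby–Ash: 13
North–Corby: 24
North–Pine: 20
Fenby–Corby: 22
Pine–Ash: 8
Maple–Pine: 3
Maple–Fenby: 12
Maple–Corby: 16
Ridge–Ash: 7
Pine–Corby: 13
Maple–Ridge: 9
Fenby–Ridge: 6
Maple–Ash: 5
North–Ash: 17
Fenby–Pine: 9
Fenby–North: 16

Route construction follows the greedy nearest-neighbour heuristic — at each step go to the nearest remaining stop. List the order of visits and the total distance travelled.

Maple → [Pine:3 / Ash:5 / Ridge:9 / Fenby:12 / Corby:16 / North:19] → Pine (3)
Pine → [Ash:8 / Fenby:9 / Ridge:12 / Corby:13 / North:20] → Ash (8)
Ash → [Ridge:7 / Fenby:13 / North:17 / Corby:21] → Ridge (7)
Ridge → [Fenby:6 / North:10 / Corby:25] → Fenby (6)
Fenby → [North:16 / Corby:22] → North (16)
North → [Corby:24] → Corby (24)
Return Corby→Maple: 16.
Total = 3 + 8 + 7 + 6 + 16 + 24 + 16 = 80.

Nearest-neighbour total = 80; route Maple → Pine → Ash → Ridge → Fenby → North → Corby → Maple.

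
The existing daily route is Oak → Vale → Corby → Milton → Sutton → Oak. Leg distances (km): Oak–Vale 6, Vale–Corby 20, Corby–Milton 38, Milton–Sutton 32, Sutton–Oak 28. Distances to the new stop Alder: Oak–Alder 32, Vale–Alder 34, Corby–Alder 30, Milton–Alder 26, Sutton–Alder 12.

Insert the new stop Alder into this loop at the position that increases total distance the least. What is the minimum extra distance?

Insertion cost between consecutive stops i–j is d(i,Alder) + d(Alder,j) − d(i,j):
  between Oak and Vale: 32 + 34 − 6 = 60
  between Vale and Corby: 34 + 30 − 20 = 44
  between Corby and Milton: 30 + 26 − 38 = 18
  between Milton and Sutton: 26 + 12 − 32 = 6
  between Sutton and Oak: 12 + 32 − 28 = 16
Cheapest insertion is between Milton and Sutton, adding 6.
New total = 124 + 6 = 130.

Adding 6 km by placing Alder on the Milton–Sutton leg.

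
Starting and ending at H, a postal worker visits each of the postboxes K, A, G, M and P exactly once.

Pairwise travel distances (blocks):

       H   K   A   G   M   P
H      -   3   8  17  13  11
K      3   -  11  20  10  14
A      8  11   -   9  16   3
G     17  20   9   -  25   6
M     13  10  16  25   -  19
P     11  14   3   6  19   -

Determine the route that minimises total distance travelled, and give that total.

Minimum total distance: 55 blocks.

With 5 stops there are 5!/2 = 60 distinct round trips (a route and its reverse cost the same).
H - K - A - G - M - P - H: 3+11+9+25+19+11 = 78
H - K - A - G - P - M - H: 3+11+9+6+19+13 = 61
H - K - A - M - G - P - H: 3+11+16+25+6+11 = 72
H - K - A - M - P - G - H: 3+11+16+19+6+17 = 72
H - K - A - P - G - M - H: 3+11+3+6+25+13 = 61
H - K - A - P - M - G - H: 3+11+3+19+25+17 = 78
H - K - G - A - M - P - H: 3+20+9+16+19+11 = 78
H - K - G - A - P - M - H: 3+20+9+3+19+13 = 67
H - K - G - M - A - P - H: 3+20+25+16+3+11 = 78
H - K - G - M - P - A - H: 3+20+25+19+3+8 = 78
H - K - G - P - A - M - H: 3+20+6+3+16+13 = 61
H - K - G - P - M - A - H: 3+20+6+19+16+8 = 72
H - K - M - A - G - P - H: 3+10+16+9+6+11 = 55
H - K - M - A - P - G - H: 3+10+16+3+6+17 = 55
… (46 more)
The minimum is 55.
One optimal route: H → K → M → A → G → P → H (or its reverse).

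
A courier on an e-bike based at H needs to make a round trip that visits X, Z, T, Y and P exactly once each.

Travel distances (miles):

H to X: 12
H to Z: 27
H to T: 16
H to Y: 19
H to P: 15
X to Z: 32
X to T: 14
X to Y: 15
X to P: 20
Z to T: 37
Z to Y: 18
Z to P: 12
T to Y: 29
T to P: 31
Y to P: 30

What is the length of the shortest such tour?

With 5 stops there are 5!/2 = 60 distinct round trips (a route and its reverse cost the same).
H - X - Z - T - Y - P - H: 12+32+37+29+30+15 = 155
H - X - Z - T - P - Y - H: 12+32+37+31+30+19 = 161
H - X - Z - Y - T - P - H: 12+32+18+29+31+15 = 137
H - X - Z - Y - P - T - H: 12+32+18+30+31+16 = 139
H - X - Z - P - T - Y - H: 12+32+12+31+29+19 = 135
H - X - Z - P - Y - T - H: 12+32+12+30+29+16 = 131
H - X - T - Z - Y - P - H: 12+14+37+18+30+15 = 126
H - X - T - Z - P - Y - H: 12+14+37+12+30+19 = 124
H - X - T - Y - Z - P - H: 12+14+29+18+12+15 = 100
H - X - T - Y - P - Z - H: 12+14+29+30+12+27 = 124
H - X - T - P - Z - Y - H: 12+14+31+12+18+19 = 106
H - X - T - P - Y - Z - H: 12+14+31+30+18+27 = 132
H - X - Y - Z - T - P - H: 12+15+18+37+31+15 = 128
H - X - Y - Z - P - T - H: 12+15+18+12+31+16 = 104
… (46 more)
H - T - X - Y - Z - P - H: 16+14+15+18+12+15 = 90  ← best
The minimum is 90.
One optimal route: H → T → X → Y → Z → P → H (or its reverse).

90 miles — the shortest possible round trip.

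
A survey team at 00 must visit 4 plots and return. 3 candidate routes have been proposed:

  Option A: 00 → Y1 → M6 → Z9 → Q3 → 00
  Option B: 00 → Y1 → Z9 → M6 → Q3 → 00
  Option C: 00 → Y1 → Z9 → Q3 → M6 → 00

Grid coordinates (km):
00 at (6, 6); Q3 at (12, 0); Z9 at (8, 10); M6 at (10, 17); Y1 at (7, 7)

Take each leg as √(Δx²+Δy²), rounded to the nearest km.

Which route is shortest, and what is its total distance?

Option A: 1 + 10 + 7 + 11 + 8 = 37
Option B: 1 + 3 + 7 + 17 + 8 = 36
Option C: 1 + 3 + 11 + 17 + 12 = 44

Shortest is Option B, total 36 km.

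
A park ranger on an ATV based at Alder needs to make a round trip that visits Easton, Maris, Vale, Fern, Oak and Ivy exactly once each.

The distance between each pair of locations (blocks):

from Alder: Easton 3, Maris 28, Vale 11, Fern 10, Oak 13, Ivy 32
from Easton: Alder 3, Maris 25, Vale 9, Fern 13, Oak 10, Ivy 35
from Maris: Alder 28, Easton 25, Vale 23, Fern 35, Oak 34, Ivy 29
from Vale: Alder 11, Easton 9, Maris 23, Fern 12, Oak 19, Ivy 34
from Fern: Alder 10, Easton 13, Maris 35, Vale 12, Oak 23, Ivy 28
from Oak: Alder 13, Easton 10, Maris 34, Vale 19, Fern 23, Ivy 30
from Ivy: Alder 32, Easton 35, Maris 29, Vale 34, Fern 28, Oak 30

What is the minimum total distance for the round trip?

117 blocks — the shortest possible round trip.

With 6 stops there are 6!/2 = 360 distinct round trips (a route and its reverse cost the same).
Alder→Easton→Maris→Vale→Fern→Oak→Ivy→Alder: 3+25+23+12+23+30+32 = 148
Alder→Easton→Maris→Vale→Fern→Ivy→Oak→Alder: 3+25+23+12+28+30+13 = 134
Alder→Easton→Maris→Vale→Oak→Fern→Ivy→Alder: 3+25+23+19+23+28+32 = 153
Alder→Easton→Maris→Vale→Oak→Ivy→Fern→Alder: 3+25+23+19+30+28+10 = 138
Alder→Easton→Maris→Vale→Ivy→Fern→Oak→Alder: 3+25+23+34+28+23+13 = 149
Alder→Easton→Maris→Vale→Ivy→Oak→Fern→Alder: 3+25+23+34+30+23+10 = 148
Alder→Easton→Maris→Fern→Vale→Oak→Ivy→Alder: 3+25+35+12+19+30+32 = 156
Alder→Easton→Maris→Fern→Vale→Ivy→Oak→Alder: 3+25+35+12+34+30+13 = 152
… (352 more)
Alder→Easton→Oak→Ivy→Maris→Vale→Fern→Alder: 3+10+30+29+23+12+10 = 117  ← best
The minimum is 117.
One optimal route: Alder → Easton → Oak → Ivy → Maris → Vale → Fern → Alder (or its reverse).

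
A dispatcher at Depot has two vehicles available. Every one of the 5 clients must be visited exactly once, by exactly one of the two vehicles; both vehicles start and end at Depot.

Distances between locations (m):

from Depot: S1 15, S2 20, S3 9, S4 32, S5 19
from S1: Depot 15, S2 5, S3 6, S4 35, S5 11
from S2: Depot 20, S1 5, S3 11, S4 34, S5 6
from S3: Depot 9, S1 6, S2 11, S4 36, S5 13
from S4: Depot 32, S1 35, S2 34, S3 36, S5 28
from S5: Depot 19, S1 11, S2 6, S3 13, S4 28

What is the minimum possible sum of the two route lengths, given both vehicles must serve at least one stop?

Minimum combined distance: 104 m.

Check every non-empty split of the stops between the two vehicles; for each half take its own optimal tour:
  {S1} + {S2, S3, S4, S5}: 30 + 86 = 116
  {S2} + {S1, S3, S4, S5}: 40 + 86 = 126
  {S1, S2} + {S3, S4, S5}: 40 + 82 = 122
  {S3} + {S1, S2, S4, S5}: 18 + 86 = 104
  {S1, S3} + {S2, S4, S5}: 30 + 86 = 116
  {S2, S3} + {S1, S4, S5}: 40 + 86 = 126
  … (15 splits in total)
Best: vehicle 1 Depot → S3 → Depot = 18; vehicle 2 Depot → S1 → S2 → S5 → S4 → Depot = 86; combined 104.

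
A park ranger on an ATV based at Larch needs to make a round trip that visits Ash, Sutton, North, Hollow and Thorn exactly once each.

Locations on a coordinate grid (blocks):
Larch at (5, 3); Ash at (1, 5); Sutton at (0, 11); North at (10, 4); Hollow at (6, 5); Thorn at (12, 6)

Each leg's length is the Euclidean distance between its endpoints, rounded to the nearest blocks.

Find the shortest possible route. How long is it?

There are 60 distinct closed tours to check (reversals are equivalent).
Larch → Ash → Sutton → North → Hollow → Thorn → Larch: 4+6+12+4+6+8 = 40
Larch → Ash → Sutton → North → Thorn → Hollow → Larch: 4+6+12+3+6+2 = 33
Larch → Ash → Sutton → Hollow → North → Thorn → Larch: 4+6+8+4+3+8 = 33
Larch → Ash → Sutton → Hollow → Thorn → North → Larch: 4+6+8+6+3+5 = 32
Larch → Ash → Sutton → Thorn → North → Hollow → Larch: 4+6+13+3+4+2 = 32
Larch → Ash → Sutton → Thorn → Hollow → North → Larch: 4+6+13+6+4+5 = 38
Larch → Ash → North → Sutton → Hollow → Thorn → Larch: 4+9+12+8+6+8 = 47
Larch → Ash → North → Sutton → Thorn → Hollow → Larch: 4+9+12+13+6+2 = 46
Larch → Ash → North → Hollow → Sutton → Thorn → Larch: 4+9+4+8+13+8 = 46
Larch → Ash → North → Hollow → Thorn → Sutton → Larch: 4+9+4+6+13+9 = 45
Larch → Ash → North → Thorn → Sutton → Hollow → Larch: 4+9+3+13+8+2 = 39
Larch → Ash → North → Thorn → Hollow → Sutton → Larch: 4+9+3+6+8+9 = 39
Larch → Ash → Hollow → Sutton → North → Thorn → Larch: 4+5+8+12+3+8 = 40
Larch → Ash → Hollow → Sutton → Thorn → North → Larch: 4+5+8+13+3+5 = 38
… (46 more)
The minimum is 32.
One optimal route: Larch → Ash → Sutton → Hollow → Thorn → North → Larch (or its reverse).

32 blocks — the shortest possible round trip.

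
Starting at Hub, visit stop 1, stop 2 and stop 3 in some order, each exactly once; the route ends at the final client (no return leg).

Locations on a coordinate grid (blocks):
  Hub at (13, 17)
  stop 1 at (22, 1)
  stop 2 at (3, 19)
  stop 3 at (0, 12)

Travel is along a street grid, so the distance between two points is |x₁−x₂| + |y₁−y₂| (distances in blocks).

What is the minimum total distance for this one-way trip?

55 blocks — the minimum one-way total.

There are 3! = 6 possible orderings.
Hub→stop 1→stop 2→stop 3: 25+37+10 = 72
Hub→stop 1→stop 3→stop 2: 25+33+10 = 68
Hub→stop 2→stop 1→stop 3: 12+37+33 = 82
Hub→stop 2→stop 3→stop 1: 12+10+33 = 55
Hub→stop 3→stop 1→stop 2: 18+33+37 = 88
Hub→stop 3→stop 2→stop 1: 18+10+37 = 65
The minimum is 55.
One shortest path: Hub → stop 2 → stop 3 → stop 1.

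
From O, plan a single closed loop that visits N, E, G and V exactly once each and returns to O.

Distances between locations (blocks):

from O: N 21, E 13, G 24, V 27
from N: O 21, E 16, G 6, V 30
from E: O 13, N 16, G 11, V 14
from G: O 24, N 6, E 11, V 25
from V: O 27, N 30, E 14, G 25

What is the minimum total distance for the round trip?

Minimum total distance: 79 blocks.

O→N→E→G→V→O: 21+16+11+25+27 = 100
O→N→E→V→G→O: 21+16+14+25+24 = 100
O→N→G→E→V→O: 21+6+11+14+27 = 79
O→N→G→V→E→O: 21+6+25+14+13 = 79
O→N→V→E→G→O: 21+30+14+11+24 = 100
O→N→V→G→E→O: 21+30+25+11+13 = 100
O→E→N→G→V→O: 13+16+6+25+27 = 87
O→E→N→V→G→O: 13+16+30+25+24 = 108
O→E→G→N→V→O: 13+11+6+30+27 = 87
O→E→V→N→G→O: 13+14+30+6+24 = 87
O→G→N→E→V→O: 24+6+16+14+27 = 87
O→G→E→N→V→O: 24+11+16+30+27 = 108
The minimum is 79.
One optimal route: O → N → G → E → V → O (or its reverse).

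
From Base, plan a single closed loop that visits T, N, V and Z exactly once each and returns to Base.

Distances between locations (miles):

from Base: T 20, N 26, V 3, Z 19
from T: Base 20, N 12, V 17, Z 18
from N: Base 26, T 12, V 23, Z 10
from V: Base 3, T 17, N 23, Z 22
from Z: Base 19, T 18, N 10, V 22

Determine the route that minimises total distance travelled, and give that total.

Minimum total distance: 61 miles.

With 4 stops there are 4!/2 = 12 distinct round trips (a route and its reverse cost the same).
Base-T-N-V-Z-Base: 20+12+23+22+19 = 96
Base-T-N-Z-V-Base: 20+12+10+22+3 = 67
Base-T-V-N-Z-Base: 20+17+23+10+19 = 89
Base-T-V-Z-N-Base: 20+17+22+10+26 = 95
Base-T-Z-N-V-Base: 20+18+10+23+3 = 74
Base-T-Z-V-N-Base: 20+18+22+23+26 = 109
Base-N-T-V-Z-Base: 26+12+17+22+19 = 96
Base-N-T-Z-V-Base: 26+12+18+22+3 = 81
Base-N-V-T-Z-Base: 26+23+17+18+19 = 103
Base-N-Z-T-V-Base: 26+10+18+17+3 = 74
Base-V-T-N-Z-Base: 3+17+12+10+19 = 61
Base-V-N-T-Z-Base: 3+23+12+18+19 = 75
The minimum is 61.
One optimal route: Base → V → T → N → Z → Base (or its reverse).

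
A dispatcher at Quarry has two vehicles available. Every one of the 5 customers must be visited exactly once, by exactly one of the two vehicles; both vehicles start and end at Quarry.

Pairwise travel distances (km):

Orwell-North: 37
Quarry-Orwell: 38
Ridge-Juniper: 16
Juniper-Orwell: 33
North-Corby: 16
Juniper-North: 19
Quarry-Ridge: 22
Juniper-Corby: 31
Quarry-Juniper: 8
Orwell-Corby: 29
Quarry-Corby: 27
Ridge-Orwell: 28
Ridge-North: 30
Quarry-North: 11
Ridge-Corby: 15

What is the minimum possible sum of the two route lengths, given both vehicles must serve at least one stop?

122 km — the smallest possible combined total.

Check every non-empty split of the stops between the two vehicles; for each half take its own optimal tour:
  {Ridge} + {Juniper, Orwell, North, Corby}: 44 + 97 = 141
  {Juniper} + {Ridge, Orwell, North, Corby}: 16 + 106 = 122
  {Ridge, Juniper} + {Orwell, North, Corby}: 46 + 94 = 140
  {Orwell} + {Ridge, Juniper, North, Corby}: 76 + 66 = 142
  {Ridge, Orwell} + {Juniper, North, Corby}: 88 + 66 = 154
  {Juniper, Orwell} + {Ridge, North, Corby}: 79 + 64 = 143
  … (15 splits in total)
Best: vehicle 1 Quarry → Juniper → Quarry = 16; vehicle 2 Quarry → Ridge → Orwell → Corby → North → Quarry = 106; combined 122.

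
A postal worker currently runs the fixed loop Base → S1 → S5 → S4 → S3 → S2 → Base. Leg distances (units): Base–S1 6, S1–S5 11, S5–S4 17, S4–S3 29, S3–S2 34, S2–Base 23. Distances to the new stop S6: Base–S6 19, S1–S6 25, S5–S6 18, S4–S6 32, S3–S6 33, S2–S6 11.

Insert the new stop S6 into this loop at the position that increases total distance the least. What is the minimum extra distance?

+7 — insert S6 between S2 and Base.

Insertion cost between consecutive stops i–j is d(i,S6) + d(S6,j) − d(i,j):
  between Base and S1: 19 + 25 − 6 = 38
  between S1 and S5: 25 + 18 − 11 = 32
  between S5 and S4: 18 + 32 − 17 = 33
  between S4 and S3: 32 + 33 − 29 = 36
  between S3 and S2: 33 + 11 − 34 = 10
  between S2 and Base: 11 + 19 − 23 = 7
Cheapest insertion is between S2 and Base, adding 7.
New total = 120 + 7 = 127.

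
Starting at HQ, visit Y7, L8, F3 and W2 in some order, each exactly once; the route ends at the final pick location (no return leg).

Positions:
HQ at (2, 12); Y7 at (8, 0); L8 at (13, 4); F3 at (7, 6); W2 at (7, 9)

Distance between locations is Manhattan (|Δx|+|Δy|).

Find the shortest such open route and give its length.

27 — the minimum one-way total.

There are 4! = 24 possible orderings.
HQ → Y7 → L8 → F3 → W2: 18+9+8+3 = 38
HQ → Y7 → L8 → W2 → F3: 18+9+11+3 = 41
HQ → Y7 → F3 → L8 → W2: 18+7+8+11 = 44
HQ → Y7 → F3 → W2 → L8: 18+7+3+11 = 39
HQ → Y7 → W2 → L8 → F3: 18+10+11+8 = 47
HQ → Y7 → W2 → F3 → L8: 18+10+3+8 = 39
HQ → L8 → Y7 → F3 → W2: 19+9+7+3 = 38
HQ → L8 → Y7 → W2 → F3: 19+9+10+3 = 41
HQ → L8 → F3 → Y7 → W2: 19+8+7+10 = 44
HQ → L8 → F3 → W2 → Y7: 19+8+3+10 = 40
HQ → L8 → W2 → Y7 → F3: 19+11+10+7 = 47
HQ → L8 → W2 → F3 → Y7: 19+11+3+7 = 40
HQ → F3 → Y7 → L8 → W2: 11+7+9+11 = 38
HQ → F3 → Y7 → W2 → L8: 11+7+10+11 = 39
… (10 more)
HQ → W2 → F3 → Y7 → L8: 8+3+7+9 = 27  ← best
The minimum is 27.
One shortest path: HQ → W2 → F3 → Y7 → L8.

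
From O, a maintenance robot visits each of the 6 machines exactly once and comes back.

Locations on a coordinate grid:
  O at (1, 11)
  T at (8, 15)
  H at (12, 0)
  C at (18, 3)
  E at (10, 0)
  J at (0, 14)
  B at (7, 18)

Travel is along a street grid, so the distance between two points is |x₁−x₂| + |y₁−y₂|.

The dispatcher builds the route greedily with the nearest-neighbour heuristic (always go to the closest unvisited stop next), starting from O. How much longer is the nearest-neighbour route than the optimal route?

From O: J=4, T=11, B=13, E=20, H=22, C=25 → choose J (4).
From J: T=9, B=11, E=24, H=26, C=29 → choose T (9).
From T: B=4, E=17, H=19, C=22 → choose B (4).
From B: E=21, H=23, C=26 → choose E (21).
From E: H=2, C=11 → choose H (2).
From H: C=9 → choose C (9).
NN route O → J → T → B → E → H → C → O costs 74.
Optimal: O → C → H → E → T → B → J → O costs 72 (by enumerating all 360 distinct tours).
Excess = 74 − 72 = 2.

The nearest-neighbour route is 2 longer than optimal.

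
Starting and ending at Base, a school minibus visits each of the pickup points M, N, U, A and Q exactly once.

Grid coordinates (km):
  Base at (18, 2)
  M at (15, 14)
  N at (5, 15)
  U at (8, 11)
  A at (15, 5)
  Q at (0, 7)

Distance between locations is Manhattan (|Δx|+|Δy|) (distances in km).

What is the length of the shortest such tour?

There are 60 distinct closed tours to check (reversals are equivalent).
Base→M→N→U→A→Q→Base: 15+11+7+13+17+23 = 86
Base→M→N→U→Q→A→Base: 15+11+7+12+17+6 = 68
Base→M→N→A→U→Q→Base: 15+11+20+13+12+23 = 94
Base→M→N→A→Q→U→Base: 15+11+20+17+12+19 = 94
Base→M→N→Q→U→A→Base: 15+11+13+12+13+6 = 70
Base→M→N→Q→A→U→Base: 15+11+13+17+13+19 = 88
Base→M→U→N→A→Q→Base: 15+10+7+20+17+23 = 92
Base→M→U→N→Q→A→Base: 15+10+7+13+17+6 = 68
Base→M→U→A→N→Q→Base: 15+10+13+20+13+23 = 94
Base→M→U→A→Q→N→Base: 15+10+13+17+13+26 = 94
Base→M→U→Q→N→A→Base: 15+10+12+13+20+6 = 76
Base→M→U→Q→A→N→Base: 15+10+12+17+20+26 = 100
Base→M→A→N→U→Q→Base: 15+9+20+7+12+23 = 86
Base→M→A→N→Q→U→Base: 15+9+20+13+12+19 = 88
… (46 more)
The minimum is 68.
One optimal route: Base → M → N → U → Q → A → Base (or its reverse).

Minimum total distance: 68 km.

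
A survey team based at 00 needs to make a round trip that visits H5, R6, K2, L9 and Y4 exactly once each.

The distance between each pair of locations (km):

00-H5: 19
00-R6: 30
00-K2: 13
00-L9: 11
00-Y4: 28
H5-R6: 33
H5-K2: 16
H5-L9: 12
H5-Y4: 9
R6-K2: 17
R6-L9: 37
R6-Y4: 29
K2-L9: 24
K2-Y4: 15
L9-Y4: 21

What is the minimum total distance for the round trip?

91 km — the shortest possible round trip.

With 5 stops there are 5!/2 = 60 distinct round trips (a route and its reverse cost the same).
00 - H5 - R6 - K2 - L9 - Y4 - 00: 19+33+17+24+21+28 = 142
00 - H5 - R6 - K2 - Y4 - L9 - 00: 19+33+17+15+21+11 = 116
00 - H5 - R6 - L9 - K2 - Y4 - 00: 19+33+37+24+15+28 = 156
00 - H5 - R6 - L9 - Y4 - K2 - 00: 19+33+37+21+15+13 = 138
00 - H5 - R6 - Y4 - K2 - L9 - 00: 19+33+29+15+24+11 = 131
00 - H5 - R6 - Y4 - L9 - K2 - 00: 19+33+29+21+24+13 = 139
00 - H5 - K2 - R6 - L9 - Y4 - 00: 19+16+17+37+21+28 = 138
00 - H5 - K2 - R6 - Y4 - L9 - 00: 19+16+17+29+21+11 = 113
00 - H5 - K2 - L9 - R6 - Y4 - 00: 19+16+24+37+29+28 = 153
00 - H5 - K2 - L9 - Y4 - R6 - 00: 19+16+24+21+29+30 = 139
00 - H5 - K2 - Y4 - R6 - L9 - 00: 19+16+15+29+37+11 = 127
00 - H5 - K2 - Y4 - L9 - R6 - 00: 19+16+15+21+37+30 = 138
00 - H5 - L9 - R6 - K2 - Y4 - 00: 19+12+37+17+15+28 = 128
00 - H5 - L9 - R6 - Y4 - K2 - 00: 19+12+37+29+15+13 = 125
… (46 more)
00 - K2 - R6 - Y4 - H5 - L9 - 00: 13+17+29+9+12+11 = 91  ← best
The minimum is 91.
One optimal route: 00 → K2 → R6 → Y4 → H5 → L9 → 00 (or its reverse).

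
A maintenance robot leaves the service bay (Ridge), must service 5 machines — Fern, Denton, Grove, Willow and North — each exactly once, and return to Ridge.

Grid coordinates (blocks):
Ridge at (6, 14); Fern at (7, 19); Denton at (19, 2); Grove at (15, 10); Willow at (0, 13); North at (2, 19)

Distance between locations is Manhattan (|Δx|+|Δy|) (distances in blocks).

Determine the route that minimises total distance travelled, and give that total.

Minimum total distance: 74 blocks.

There are 60 distinct closed tours to check (reversals are equivalent).
Ridge→Fern→Denton→Grove→Willow→North→Ridge: 6+29+12+18+8+9 = 82
Ridge→Fern→Denton→Grove→North→Willow→Ridge: 6+29+12+22+8+7 = 84
Ridge→Fern→Denton→Willow→Grove→North→Ridge: 6+29+30+18+22+9 = 114
Ridge→Fern→Denton→Willow→North→Grove→Ridge: 6+29+30+8+22+13 = 108
Ridge→Fern→Denton→North→Grove→Willow→Ridge: 6+29+34+22+18+7 = 116
Ridge→Fern→Denton→North→Willow→Grove→Ridge: 6+29+34+8+18+13 = 108
Ridge→Fern→Grove→Denton→Willow→North→Ridge: 6+17+12+30+8+9 = 82
Ridge→Fern→Grove→Denton→North→Willow→Ridge: 6+17+12+34+8+7 = 84
Ridge→Fern→Grove→Willow→Denton→North→Ridge: 6+17+18+30+34+9 = 114
Ridge→Fern→Grove→Willow→North→Denton→Ridge: 6+17+18+8+34+25 = 108
Ridge→Fern→Grove→North→Denton→Willow→Ridge: 6+17+22+34+30+7 = 116
Ridge→Fern→Grove→North→Willow→Denton→Ridge: 6+17+22+8+30+25 = 108
Ridge→Fern→Willow→Denton→Grove→North→Ridge: 6+13+30+12+22+9 = 92
Ridge→Fern→Willow→Denton→North→Grove→Ridge: 6+13+30+34+22+13 = 118
… (46 more)
Ridge→Fern→North→Willow→Denton→Grove→Ridge: 6+5+8+30+12+13 = 74  ← best
The minimum is 74.
One optimal route: Ridge → Fern → North → Willow → Denton → Grove → Ridge (or its reverse).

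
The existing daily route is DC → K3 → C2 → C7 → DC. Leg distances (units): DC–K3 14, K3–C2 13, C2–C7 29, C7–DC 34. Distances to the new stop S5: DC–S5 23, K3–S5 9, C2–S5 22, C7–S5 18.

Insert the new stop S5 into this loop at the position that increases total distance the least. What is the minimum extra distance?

Insertion cost between consecutive stops i–j is d(i,S5) + d(S5,j) − d(i,j):
  between DC and K3: 23 + 9 − 14 = 18
  between K3 and C2: 9 + 22 − 13 = 18
  between C2 and C7: 22 + 18 − 29 = 11
  between C7 and DC: 18 + 23 − 34 = 7
Cheapest insertion is between C7 and DC, adding 7.
New total = 90 + 7 = 97.

Adding 7 by placing S5 on the C7–DC leg.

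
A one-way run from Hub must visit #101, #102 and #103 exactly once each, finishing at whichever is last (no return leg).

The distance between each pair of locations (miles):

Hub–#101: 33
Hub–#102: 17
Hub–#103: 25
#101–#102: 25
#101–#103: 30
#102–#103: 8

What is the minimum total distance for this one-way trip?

There are 3! = 6 possible orderings.
Hub - #101 - #102 - #103: 33+25+8 = 66
Hub - #101 - #103 - #102: 33+30+8 = 71
Hub - #102 - #101 - #103: 17+25+30 = 72
Hub - #102 - #103 - #101: 17+8+30 = 55
Hub - #103 - #101 - #102: 25+30+25 = 80
Hub - #103 - #102 - #101: 25+8+25 = 58
The minimum is 55.
One shortest path: Hub → #102 → #103 → #101.

55 miles — the minimum one-way total.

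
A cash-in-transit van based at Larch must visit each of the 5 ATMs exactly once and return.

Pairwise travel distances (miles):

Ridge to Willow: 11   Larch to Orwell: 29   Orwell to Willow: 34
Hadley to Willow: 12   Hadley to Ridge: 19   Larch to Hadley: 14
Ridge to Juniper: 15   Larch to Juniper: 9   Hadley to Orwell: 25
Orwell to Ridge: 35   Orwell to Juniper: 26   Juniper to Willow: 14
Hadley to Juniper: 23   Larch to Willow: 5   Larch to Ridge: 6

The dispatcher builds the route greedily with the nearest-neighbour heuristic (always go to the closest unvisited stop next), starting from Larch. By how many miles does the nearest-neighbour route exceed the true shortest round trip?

From Larch: Willow=5, Ridge=6, Juniper=9, Hadley=14, Orwell=29 → choose Willow (5).
From Willow: Ridge=11, Hadley=12, Juniper=14, Orwell=34 → choose Ridge (11).
From Ridge: Juniper=15, Hadley=19, Orwell=35 → choose Juniper (15).
From Juniper: Hadley=23, Orwell=26 → choose Hadley (23).
From Hadley: Orwell=25 → choose Orwell (25).
NN route Larch → Willow → Ridge → Juniper → Hadley → Orwell → Larch costs 108.
Optimal: Larch → Ridge → Juniper → Orwell → Hadley → Willow → Larch costs 89 (by enumerating all 60 distinct tours).
Excess = 108 − 89 = 19.

Excess over optimum: 19 miles.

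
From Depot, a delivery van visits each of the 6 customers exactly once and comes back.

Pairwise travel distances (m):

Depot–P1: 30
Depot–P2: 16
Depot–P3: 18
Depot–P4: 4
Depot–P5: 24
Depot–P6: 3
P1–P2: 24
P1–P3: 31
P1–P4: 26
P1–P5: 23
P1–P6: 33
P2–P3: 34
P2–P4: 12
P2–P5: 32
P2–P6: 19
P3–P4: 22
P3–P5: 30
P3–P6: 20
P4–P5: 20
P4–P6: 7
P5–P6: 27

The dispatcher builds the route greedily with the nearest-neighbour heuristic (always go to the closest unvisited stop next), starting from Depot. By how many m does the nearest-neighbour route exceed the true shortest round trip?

From Depot: P6=3, P4=4, P2=16, P3=18, P5=24, P1=30 → choose P6 (3).
From P6: P4=7, P2=19, P3=20, P5=27, P1=33 → choose P4 (7).
From P4: P2=12, P5=20, P3=22, P1=26 → choose P2 (12).
From P2: P1=24, P5=32, P3=34 → choose P1 (24).
From P1: P5=23, P3=31 → choose P5 (23).
From P5: P3=30 → choose P3 (30).
NN route Depot → P6 → P4 → P2 → P1 → P5 → P3 → Depot costs 117.
Optimal: Depot → P4 → P2 → P1 → P5 → P3 → P6 → Depot costs 116 (by enumerating all 360 distinct tours).
Excess = 117 − 116 = 1.

The nearest-neighbour route is 1 m longer than optimal.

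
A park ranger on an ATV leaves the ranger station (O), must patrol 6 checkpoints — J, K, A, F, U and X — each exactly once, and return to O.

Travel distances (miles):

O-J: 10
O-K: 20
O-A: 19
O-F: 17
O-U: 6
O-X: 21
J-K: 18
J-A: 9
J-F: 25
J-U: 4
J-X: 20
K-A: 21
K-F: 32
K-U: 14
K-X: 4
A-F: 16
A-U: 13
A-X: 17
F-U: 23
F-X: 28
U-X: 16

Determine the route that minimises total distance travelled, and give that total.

O - J - K - A - F - U - X - O: 10+18+21+16+23+16+21 = 125
O - J - K - A - F - X - U - O: 10+18+21+16+28+16+6 = 115
O - J - K - A - U - F - X - O: 10+18+21+13+23+28+21 = 134
O - J - K - A - U - X - F - O: 10+18+21+13+16+28+17 = 123
O - J - K - A - X - F - U - O: 10+18+21+17+28+23+6 = 123
O - J - K - A - X - U - F - O: 10+18+21+17+16+23+17 = 122
O - J - K - F - A - U - X - O: 10+18+32+16+13+16+21 = 126
O - J - K - F - A - X - U - O: 10+18+32+16+17+16+6 = 115
… (352 more)
O - J - U - K - X - A - F - O: 10+4+14+4+17+16+17 = 82  ← best
The minimum is 82.
One optimal route: O → J → U → K → X → A → F → O (or its reverse).

Shortest round trip = 82 miles.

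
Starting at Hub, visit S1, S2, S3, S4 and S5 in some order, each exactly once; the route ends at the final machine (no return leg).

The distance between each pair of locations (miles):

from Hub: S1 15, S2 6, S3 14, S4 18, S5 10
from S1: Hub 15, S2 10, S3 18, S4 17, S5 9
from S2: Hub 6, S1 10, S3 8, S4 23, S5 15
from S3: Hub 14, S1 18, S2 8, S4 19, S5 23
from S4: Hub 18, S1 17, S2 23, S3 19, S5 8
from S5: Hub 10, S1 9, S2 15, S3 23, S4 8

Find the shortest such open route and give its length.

Shortest open route: 49 miles.

There are 5! = 120 possible orderings.
Hub - S1 - S2 - S3 - S4 - S5: 15+10+8+19+8 = 60
Hub - S1 - S2 - S3 - S5 - S4: 15+10+8+23+8 = 64
Hub - S1 - S2 - S4 - S3 - S5: 15+10+23+19+23 = 90
Hub - S1 - S2 - S4 - S5 - S3: 15+10+23+8+23 = 79
Hub - S1 - S2 - S5 - S3 - S4: 15+10+15+23+19 = 82
Hub - S1 - S2 - S5 - S4 - S3: 15+10+15+8+19 = 67
Hub - S1 - S3 - S2 - S4 - S5: 15+18+8+23+8 = 72
Hub - S1 - S3 - S2 - S5 - S4: 15+18+8+15+8 = 64
Hub - S1 - S3 - S4 - S2 - S5: 15+18+19+23+15 = 90
Hub - S1 - S3 - S4 - S5 - S2: 15+18+19+8+15 = 75
Hub - S1 - S3 - S5 - S2 - S4: 15+18+23+15+23 = 94
Hub - S1 - S3 - S5 - S4 - S2: 15+18+23+8+23 = 87
Hub - S1 - S4 - S2 - S3 - S5: 15+17+23+8+23 = 86
Hub - S1 - S4 - S2 - S5 - S3: 15+17+23+15+23 = 93
… (106 more)
Hub - S2 - S3 - S1 - S5 - S4: 6+8+18+9+8 = 49  ← best
The minimum is 49.
One shortest path: Hub → S2 → S3 → S1 → S5 → S4.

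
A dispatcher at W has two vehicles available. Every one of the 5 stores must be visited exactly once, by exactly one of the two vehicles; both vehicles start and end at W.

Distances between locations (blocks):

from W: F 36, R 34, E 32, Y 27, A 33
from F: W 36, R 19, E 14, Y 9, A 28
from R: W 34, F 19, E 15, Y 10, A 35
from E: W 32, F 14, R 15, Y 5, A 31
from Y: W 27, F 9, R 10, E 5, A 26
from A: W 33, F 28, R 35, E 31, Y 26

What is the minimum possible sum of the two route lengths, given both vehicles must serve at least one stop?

There are 2^4 − 1 = 15 ways to divide the 5 stops into two non-empty groups. For each, the best each vehicle can do is its own shortest tour through its group:
  {F} + {R, E, Y, A}: 72 + 113 = 185
  {R} + {F, E, Y, A}: 68 + 107 = 175
  {F, R} + {E, Y, A}: 89 + 96 = 185
  {E} + {F, R, Y, A}: 64 + 114 = 178
  {F, E} + {R, Y, A}: 82 + 103 = 185
  {R, E} + {F, Y, A}: 81 + 97 = 178
  … (15 splits in total)
  {F, R, E, Y} + {A}: 99 + 66 = 165  ← best
Best: vehicle 1 W → F → E → Y → R → W = 99; vehicle 2 W → A → W = 66; combined 165.

165 blocks — the smallest possible combined total.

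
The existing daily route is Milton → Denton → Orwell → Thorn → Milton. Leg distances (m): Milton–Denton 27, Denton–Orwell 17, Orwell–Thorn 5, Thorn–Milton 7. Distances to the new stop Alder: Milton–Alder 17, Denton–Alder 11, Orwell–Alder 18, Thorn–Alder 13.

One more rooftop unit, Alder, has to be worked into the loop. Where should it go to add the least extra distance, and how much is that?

Minimum extra distance: 1 m, inserting Alder between Milton and Denton.

Insertion cost between consecutive stops i–j is d(i,Alder) + d(Alder,j) − d(i,j):
  between Milton and Denton: 17 + 11 − 27 = 1
  between Denton and Orwell: 11 + 18 − 17 = 12
  between Orwell and Thorn: 18 + 13 − 5 = 26
  between Thorn and Milton: 13 + 17 − 7 = 23
Cheapest insertion is between Milton and Denton, adding 1.
New total = 56 + 1 = 57.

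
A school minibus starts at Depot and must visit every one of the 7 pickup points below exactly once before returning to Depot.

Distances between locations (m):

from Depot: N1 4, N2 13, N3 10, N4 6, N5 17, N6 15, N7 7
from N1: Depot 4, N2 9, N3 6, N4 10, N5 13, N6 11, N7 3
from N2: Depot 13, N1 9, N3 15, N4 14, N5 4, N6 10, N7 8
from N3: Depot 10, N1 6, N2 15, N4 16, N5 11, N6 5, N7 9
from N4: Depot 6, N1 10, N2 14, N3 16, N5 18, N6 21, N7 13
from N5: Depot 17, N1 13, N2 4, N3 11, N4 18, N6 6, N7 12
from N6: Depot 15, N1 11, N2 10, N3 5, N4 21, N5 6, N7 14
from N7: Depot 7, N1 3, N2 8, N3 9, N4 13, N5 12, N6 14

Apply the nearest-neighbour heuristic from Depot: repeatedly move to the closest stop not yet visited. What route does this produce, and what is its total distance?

52 m along Depot → N1 → N7 → N2 → N5 → N6 → N3 → N4 → Depot.

From Depot: distances to unvisited — N1=4, N4=6, N7=7, N3=10, N2=13, N6=15, N5=17. Nearest is N1 (4).
From N1: distances to unvisited — N7=3, N3=6, N2=9, N4=10, N6=11, N5=13. Nearest is N7 (3).
From N7: distances to unvisited — N2=8, N3=9, N5=12, N4=13, N6=14. Nearest is N2 (8).
From N2: distances to unvisited — N5=4, N6=10, N4=14, N3=15. Nearest is N5 (4).
From N5: distances to unvisited — N6=6, N3=11, N4=18. Nearest is N6 (6).
From N6: distances to unvisited — N3=5, N4=21. Nearest is N3 (5).
From N3: distances to unvisited — N4=16. Nearest is N4 (16).
Return N4→Depot: 6.
Total = 4 + 3 + 8 + 4 + 6 + 5 + 16 + 6 = 52.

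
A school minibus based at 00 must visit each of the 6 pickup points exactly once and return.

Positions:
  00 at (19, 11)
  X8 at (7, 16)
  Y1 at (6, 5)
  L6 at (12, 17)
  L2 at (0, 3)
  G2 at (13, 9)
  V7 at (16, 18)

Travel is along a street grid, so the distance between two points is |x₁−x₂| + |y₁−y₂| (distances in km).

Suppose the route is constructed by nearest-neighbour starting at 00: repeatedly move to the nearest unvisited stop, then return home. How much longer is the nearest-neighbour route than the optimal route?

00: G2=8, V7=10, L6=13, X8=17, Y1=19, L2=27 ⇒ G2
G2: L6=9, Y1=11, V7=12, X8=13, L2=19 ⇒ L6
L6: V7=5, X8=6, Y1=18, L2=26 ⇒ V7
V7: X8=11, Y1=23, L2=31 ⇒ X8
X8: Y1=12, L2=20 ⇒ Y1
Y1: L2=8 ⇒ L2
NN route 00 → G2 → L6 → V7 → X8 → Y1 → L2 → 00 costs 80.
Optimal: 00 → G2 → Y1 → L2 → X8 → L6 → V7 → 00 costs 68 (by enumerating all 360 distinct tours).
Excess = 80 − 68 = 12.

Excess over optimum: 12 km.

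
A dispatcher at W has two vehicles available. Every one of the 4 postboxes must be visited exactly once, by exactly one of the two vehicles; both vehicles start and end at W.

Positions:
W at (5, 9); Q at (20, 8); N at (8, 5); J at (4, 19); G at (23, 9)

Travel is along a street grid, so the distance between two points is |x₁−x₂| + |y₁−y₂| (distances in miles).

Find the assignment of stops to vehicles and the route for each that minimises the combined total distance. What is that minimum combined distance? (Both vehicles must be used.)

Try each way of splitting the stops between the two vehicles (each non-empty) and, for each split, find the best tour for each vehicle:
  {Q} + {N, J, G}: 32 + 66 = 98
  {N} + {Q, J, G}: 14 + 60 = 74
  {Q, N} + {J, G}: 38 + 58 = 96
  {J} + {Q, N, G}: 22 + 44 = 66
  {Q, J} + {N, G}: 54 + 44 = 98
  {N, J} + {Q, G}: 36 + 38 = 74
  … (7 splits in total)
Best: vehicle 1 W → J → W = 22; vehicle 2 W → N → Q → G → W = 44; combined 66.

Minimum combined distance: 66 miles.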